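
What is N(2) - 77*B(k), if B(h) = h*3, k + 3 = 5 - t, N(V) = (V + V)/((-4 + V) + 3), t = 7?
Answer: 1159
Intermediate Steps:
N(V) = 2*V/(-1 + V) (N(V) = (2*V)/(-1 + V) = 2*V/(-1 + V))
k = -5 (k = -3 + (5 - 1*7) = -3 + (5 - 7) = -3 - 2 = -5)
B(h) = 3*h
N(2) - 77*B(k) = 2*2/(-1 + 2) - 231*(-5) = 2*2/1 - 77*(-15) = 2*2*1 + 1155 = 4 + 1155 = 1159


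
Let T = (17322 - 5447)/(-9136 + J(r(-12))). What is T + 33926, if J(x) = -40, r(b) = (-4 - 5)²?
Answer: 311293101/9176 ≈ 33925.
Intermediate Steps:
r(b) = 81 (r(b) = (-9)² = 81)
T = -11875/9176 (T = (17322 - 5447)/(-9136 - 40) = 11875/(-9176) = 11875*(-1/9176) = -11875/9176 ≈ -1.2941)
T + 33926 = -11875/9176 + 33926 = 311293101/9176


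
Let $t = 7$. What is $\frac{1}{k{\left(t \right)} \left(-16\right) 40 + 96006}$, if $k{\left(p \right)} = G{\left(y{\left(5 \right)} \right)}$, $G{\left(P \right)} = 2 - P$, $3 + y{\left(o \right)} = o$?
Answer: $\frac{1}{96006} \approx 1.0416 \cdot 10^{-5}$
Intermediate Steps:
$y{\left(o \right)} = -3 + o$
$k{\left(p \right)} = 0$ ($k{\left(p \right)} = 2 - \left(-3 + 5\right) = 2 - 2 = 0$)
$\frac{1}{k{\left(t \right)} \left(-16\right) 40 + 96006} = \frac{1}{0 \left(-16\right) 40 + 96006} = \frac{1}{0 \cdot 40 + 96006} = \frac{1}{0 + 96006} = \frac{1}{96006}$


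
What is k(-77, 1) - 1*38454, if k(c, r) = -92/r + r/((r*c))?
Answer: -2968043/77 ≈ -38546.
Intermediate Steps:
k(c, r) = 1/c - 92/r (k(c, r) = -92/r + r/((c*r)) = -92/r + r*(1/(c*r)) = -92/r + 1/c = 1/c - 92/r)
k(-77, 1) - 1*38454 = (1/(-77) - 92/1) - 1*38454 = (-1/77 - 92*1) - 38454 = (-1/77 - 92) - 38454 = -7085/77 - 38454 = -2968043/77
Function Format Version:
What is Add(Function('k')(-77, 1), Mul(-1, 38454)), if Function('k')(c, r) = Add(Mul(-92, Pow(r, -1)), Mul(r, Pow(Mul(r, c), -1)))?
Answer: Rational(-2968043, 77) ≈ -38546.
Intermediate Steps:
Function('k')(c, r) = Add(Pow(c, -1), Mul(-92, Pow(r, -1))) (Function('k')(c, r) = Add(Mul(-92, Pow(r, -1)), Mul(r, Pow(Mul(c, r), -1))) = Add(Mul(-92, Pow(r, -1)), Mul(r, Mul(Pow(c, -1), Pow(r, -1)))) = Add(Mul(-92, Pow(r, -1)), Pow(c, -1)) = Add(Pow(c, -1), Mul(-92, Pow(r, -1))))
Add(Function('k')(-77, 1), Mul(-1, 38454)) = Add(Add(Pow(-77, -1), Mul(-92, Pow(1, -1))), Mul(-1, 38454)) = Add(Add(Rational(-1, 77), Mul(-92, 1)), -38454) = Add(Add(Rational(-1, 77), -92), -38454) = Add(Rational(-7085, 77), -38454) = Rational(-2968043, 77)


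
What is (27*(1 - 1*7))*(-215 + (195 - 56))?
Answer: 12312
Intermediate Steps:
(27*(1 - 1*7))*(-215 + (195 - 56)) = (27*(1 - 7))*(-215 + 139) = (27*(-6))*(-76) = -162*(-76) = 12312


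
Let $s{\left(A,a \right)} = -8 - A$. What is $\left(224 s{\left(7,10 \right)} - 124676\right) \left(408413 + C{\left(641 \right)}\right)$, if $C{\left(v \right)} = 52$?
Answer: $-52298224740$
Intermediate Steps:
$\left(224 s{\left(7,10 \right)} - 124676\right) \left(408413 + C{\left(641 \right)}\right) = \left(224 \left(-8 - 7\right) - 124676\right) \left(408413 + 52\right) = \left(224 \left(-8 - 7\right) - 124676\right) 408465 = \left(224 \left(-15\right) - 124676\right) 408465 = \left(-3360 - 124676\right) 408465 = \left(-128036\right) 408465 = -52298224740$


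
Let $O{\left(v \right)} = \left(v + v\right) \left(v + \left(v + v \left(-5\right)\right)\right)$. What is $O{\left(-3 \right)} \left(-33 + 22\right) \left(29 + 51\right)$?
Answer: $47520$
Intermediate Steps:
$O{\left(v \right)} = - 6 v^{2}$ ($O{\left(v \right)} = 2 v \left(v + \left(v - 5 v\right)\right) = 2 v \left(v - 4 v\right) = 2 v \left(- 3 v\right) = - 6 v^{2}$)
$O{\left(-3 \right)} \left(-33 + 22\right) \left(29 + 51\right) = - 6 \left(-3\right)^{2} \left(-33 + 22\right) \left(29 + 51\right) = \left(-6\right) 9 \left(\left(-11\right) 80\right) = \left(-54\right) \left(-880\right) = 47520$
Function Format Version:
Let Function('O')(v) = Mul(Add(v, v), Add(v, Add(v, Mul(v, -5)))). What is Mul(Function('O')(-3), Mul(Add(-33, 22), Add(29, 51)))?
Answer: 47520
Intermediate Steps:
Function('O')(v) = Mul(-6, Pow(v, 2)) (Function('O')(v) = Mul(Mul(2, v), Add(v, Add(v, Mul(-5, v)))) = Mul(Mul(2, v), Add(v, Mul(-4, v))) = Mul(Mul(2, v), Mul(-3, v)) = Mul(-6, Pow(v, 2)))
Mul(Function('O')(-3), Mul(Add(-33, 22), Add(29, 51))) = Mul(Mul(-6, Pow(-3, 2)), Mul(Add(-33, 22), Add(29, 51))) = Mul(Mul(-6, 9), Mul(-11, 80)) = Mul(-54, -880) = 47520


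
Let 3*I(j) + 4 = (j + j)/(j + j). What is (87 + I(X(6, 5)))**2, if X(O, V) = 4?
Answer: 7396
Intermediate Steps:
I(j) = -1 (I(j) = -4/3 + ((j + j)/(j + j))/3 = -4/3 + ((2*j)/((2*j)))/3 = -4/3 + ((2*j)*(1/(2*j)))/3 = -4/3 + (1/3)*1 = -4/3 + 1/3 = -1)
(87 + I(X(6, 5)))**2 = (87 - 1)**2 = 86**2 = 7396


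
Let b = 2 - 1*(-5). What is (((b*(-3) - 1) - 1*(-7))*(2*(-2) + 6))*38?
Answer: -1140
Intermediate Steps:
b = 7 (b = 2 + 5 = 7)
(((b*(-3) - 1) - 1*(-7))*(2*(-2) + 6))*38 = (((7*(-3) - 1) - 1*(-7))*(2*(-2) + 6))*38 = (((-21 - 1) + 7)*(-4 + 6))*38 = ((-22 + 7)*2)*38 = -15*2*38 = -30*38 = -1140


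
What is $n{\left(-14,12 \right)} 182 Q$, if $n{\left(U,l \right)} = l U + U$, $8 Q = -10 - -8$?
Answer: $8281$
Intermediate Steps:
$Q = - \frac{1}{4}$ ($Q = \frac{-10 - -8}{8} = \frac{-10 + 8}{8} = \frac{1}{8} \left(-2\right) = - \frac{1}{4} \approx -0.25$)
$n{\left(U,l \right)} = U + U l$ ($n{\left(U,l \right)} = U l + U = U + U l$)
$n{\left(-14,12 \right)} 182 Q = - 14 \left(1 + 12\right) 182 \left(- \frac{1}{4}\right) = \left(-14\right) 13 \cdot 182 \left(- \frac{1}{4}\right) = \left(-182\right) 182 \left(- \frac{1}{4}\right) = \left(-33124\right) \left(- \frac{1}{4}\right) = 8281$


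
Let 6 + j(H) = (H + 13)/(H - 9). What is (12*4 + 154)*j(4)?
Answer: -9494/5 ≈ -1898.8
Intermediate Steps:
j(H) = -6 + (13 + H)/(-9 + H) (j(H) = -6 + (H + 13)/(H - 9) = -6 + (13 + H)/(-9 + H))
(12*4 + 154)*j(4) = (12*4 + 154)*((67 - 5*4)/(-9 + 4)) = (48 + 154)*((67 - 20)/(-5)) = 202*(-1/5*47) = 202*(-47/5) = -9494/5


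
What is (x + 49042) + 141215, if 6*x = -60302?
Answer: 540620/3 ≈ 1.8021e+5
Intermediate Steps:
x = -30151/3 (x = (⅙)*(-60302) = -30151/3 ≈ -10050.)
(x + 49042) + 141215 = (-30151/3 + 49042) + 141215 = 116975/3 + 141215 = 540620/3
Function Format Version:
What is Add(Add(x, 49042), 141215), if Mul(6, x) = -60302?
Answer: Rational(540620, 3) ≈ 1.8021e+5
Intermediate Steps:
x = Rational(-30151, 3) (x = Mul(Rational(1, 6), -60302) = Rational(-30151, 3) ≈ -10050.)
Add(Add(x, 49042), 141215) = Add(Add(Rational(-30151, 3), 49042), 141215) = Add(Rational(116975, 3), 141215) = Rational(540620, 3)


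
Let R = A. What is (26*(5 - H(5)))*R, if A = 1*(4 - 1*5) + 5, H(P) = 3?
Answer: 208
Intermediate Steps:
A = 4 (A = 1*(4 - 5) + 5 = 1*(-1) + 5 = -1 + 5 = 4)
R = 4
(26*(5 - H(5)))*R = (26*(5 - 1*3))*4 = (26*(5 - 3))*4 = (26*2)*4 = 52*4 = 208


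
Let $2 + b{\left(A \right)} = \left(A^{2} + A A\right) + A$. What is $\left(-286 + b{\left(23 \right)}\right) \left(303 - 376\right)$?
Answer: $-57889$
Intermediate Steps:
$b{\left(A \right)} = -2 + A + 2 A^{2}$ ($b{\left(A \right)} = -2 + \left(\left(A^{2} + A A\right) + A\right) = -2 + \left(\left(A^{2} + A^{2}\right) + A\right) = -2 + \left(2 A^{2} + A\right) = -2 + \left(A + 2 A^{2}\right) = -2 + A + 2 A^{2}$)
$\left(-286 + b{\left(23 \right)}\right) \left(303 - 376\right) = \left(-286 + \left(-2 + 23 + 2 \cdot 23^{2}\right)\right) \left(303 - 376\right) = \left(-286 + \left(-2 + 23 + 2 \cdot 529\right)\right) \left(-73\right) = \left(-286 + \left(-2 + 23 + 1058\right)\right) \left(-73\right) = \left(-286 + 1079\right) \left(-73\right) = 793 \left(-73\right) = -57889$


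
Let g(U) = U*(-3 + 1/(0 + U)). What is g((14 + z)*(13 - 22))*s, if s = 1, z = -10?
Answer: 109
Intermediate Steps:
g(U) = U*(-3 + 1/U)
g((14 + z)*(13 - 22))*s = (1 - 3*(14 - 10)*(13 - 22))*1 = (1 - 12*(-9))*1 = (1 - 3*(-36))*1 = (1 + 108)*1 = 109*1 = 109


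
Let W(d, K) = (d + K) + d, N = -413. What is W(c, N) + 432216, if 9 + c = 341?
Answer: 432467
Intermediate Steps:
c = 332 (c = -9 + 341 = 332)
W(d, K) = K + 2*d (W(d, K) = (K + d) + d = K + 2*d)
W(c, N) + 432216 = (-413 + 2*332) + 432216 = (-413 + 664) + 432216 = 251 + 432216 = 432467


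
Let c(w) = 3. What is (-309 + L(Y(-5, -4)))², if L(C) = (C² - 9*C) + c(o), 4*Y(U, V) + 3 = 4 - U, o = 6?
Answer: 1610361/16 ≈ 1.0065e+5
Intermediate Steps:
Y(U, V) = ¼ - U/4 (Y(U, V) = -¾ + (4 - U)/4 = -¾ + (1 - U/4) = ¼ - U/4)
L(C) = 3 + C² - 9*C (L(C) = (C² - 9*C) + 3 = 3 + C² - 9*C)
(-309 + L(Y(-5, -4)))² = (-309 + (3 + (¼ - ¼*(-5))² - 9*(¼ - ¼*(-5))))² = (-309 + (3 + (¼ + 5/4)² - 9*(¼ + 5/4)))² = (-309 + (3 + (3/2)² - 9*3/2))² = (-309 + (3 + 9/4 - 27/2))² = (-309 - 33/4)² = (-1269/4)² = 1610361/16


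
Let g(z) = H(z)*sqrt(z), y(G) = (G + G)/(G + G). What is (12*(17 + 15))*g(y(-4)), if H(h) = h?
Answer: 384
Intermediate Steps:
y(G) = 1 (y(G) = (2*G)/((2*G)) = (2*G)*(1/(2*G)) = 1)
g(z) = z**(3/2) (g(z) = z*sqrt(z) = z**(3/2))
(12*(17 + 15))*g(y(-4)) = (12*(17 + 15))*1**(3/2) = (12*32)*1 = 384*1 = 384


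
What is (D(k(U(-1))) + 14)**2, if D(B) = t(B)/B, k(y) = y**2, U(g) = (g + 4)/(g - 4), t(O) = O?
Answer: 225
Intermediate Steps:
U(g) = (4 + g)/(-4 + g)
D(B) = 1 (D(B) = B/B = 1)
(D(k(U(-1))) + 14)**2 = (1 + 14)**2 = 15**2 = 225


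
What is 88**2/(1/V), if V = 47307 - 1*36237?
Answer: 85726080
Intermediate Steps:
V = 11070 (V = 47307 - 36237 = 11070)
88**2/(1/V) = 88**2/(1/11070) = 7744/(1/11070) = 7744*11070 = 85726080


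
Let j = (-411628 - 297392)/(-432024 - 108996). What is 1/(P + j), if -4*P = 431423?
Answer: -36068/3890093923 ≈ -9.2718e-6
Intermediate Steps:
P = -431423/4 (P = -1/4*431423 = -431423/4 ≈ -1.0786e+5)
j = 11817/9017 (j = -709020/(-541020) = -709020*(-1/541020) = 11817/9017 ≈ 1.3105)
1/(P + j) = 1/(-431423/4 + 11817/9017) = 1/(-3890093923/36068) = -36068/3890093923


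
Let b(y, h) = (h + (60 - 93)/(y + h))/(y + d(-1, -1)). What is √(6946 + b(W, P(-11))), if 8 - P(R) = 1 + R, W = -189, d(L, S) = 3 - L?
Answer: √772363600485/10545 ≈ 83.342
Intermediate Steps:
P(R) = 7 - R (P(R) = 8 - (1 + R) = 8 + (-1 - R) = 7 - R)
b(y, h) = (h - 33/(h + y))/(4 + y) (b(y, h) = (h + (60 - 93)/(y + h))/(y + (3 - 1*(-1))) = (h - 33/(h + y))/(y + (3 + 1)) = (h - 33/(h + y))/(y + 4) = (h - 33/(h + y))/(4 + y))
√(6946 + b(W, P(-11))) = √(6946 + (-33 + (7 - 1*(-11))² + (7 - 1*(-11))*(-189))/((-189)² + 4*(7 - 1*(-11)) + 4*(-189) + (7 - 1*(-11))*(-189))) = √(6946 + (-33 + (7 + 11)² + (7 + 11)*(-189))/(35721 + 4*(7 + 11) - 756 + (7 + 11)*(-189))) = √(6946 + (-33 + 18² + 18*(-189))/(35721 + 4*18 - 756 + 18*(-189))) = √(6946 + (-33 + 324 - 3402)/(35721 + 72 - 756 - 3402)) = √(6946 - 3111/31635) = √(6946 + (1/31635)*(-3111)) = √(6946 - 1037/10545) = √(73244533/10545) = √772363600485/10545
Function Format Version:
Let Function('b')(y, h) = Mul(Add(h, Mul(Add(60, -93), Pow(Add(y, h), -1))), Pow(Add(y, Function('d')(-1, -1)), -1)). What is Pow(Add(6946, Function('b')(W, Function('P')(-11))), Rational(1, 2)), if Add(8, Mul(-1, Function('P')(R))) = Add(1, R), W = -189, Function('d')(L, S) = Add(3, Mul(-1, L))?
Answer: Mul(Rational(1, 10545), Pow(772363600485, Rational(1, 2))) ≈ 83.342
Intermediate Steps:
Function('P')(R) = Add(7, Mul(-1, R)) (Function('P')(R) = Add(8, Mul(-1, Add(1, R))) = Add(8, Add(-1, Mul(-1, R))) = Add(7, Mul(-1, R)))
Function('b')(y, h) = Mul(Pow(Add(4, y), -1), Add(h, Mul(-33, Pow(Add(h, y), -1)))) (Function('b')(y, h) = Mul(Add(h, Mul(Add(60, -93), Pow(Add(y, h), -1))), Pow(Add(y, Add(3, Mul(-1, -1))), -1)) = Mul(Add(h, Mul(-33, Pow(Add(h, y), -1))), Pow(Add(y, Add(3, 1)), -1)) = Mul(Add(h, Mul(-33, Pow(Add(h, y), -1))), Pow(Add(y, 4), -1)) = Mul(Add(h, Mul(-33, Pow(Add(h, y), -1))), Pow(Add(4, y), -1)) = Mul(Pow(Add(4, y), -1), Add(h, Mul(-33, Pow(Add(h, y), -1)))))
Pow(Add(6946, Function('b')(W, Function('P')(-11))), Rational(1, 2)) = Pow(Add(6946, Mul(Pow(Add(Pow(-189, 2), Mul(4, Add(7, Mul(-1, -11))), Mul(4, -189), Mul(Add(7, Mul(-1, -11)), -189)), -1), Add(-33, Pow(Add(7, Mul(-1, -11)), 2), Mul(Add(7, Mul(-1, -11)), -189)))), Rational(1, 2)) = Pow(Add(6946, Mul(Pow(Add(35721, Mul(4, Add(7, 11)), -756, Mul(Add(7, 11), -189)), -1), Add(-33, Pow(Add(7, 11), 2), Mul(Add(7, 11), -189)))), Rational(1, 2)) = Pow(Add(6946, Mul(Pow(Add(35721, Mul(4, 18), -756, Mul(18, -189)), -1), Add(-33, Pow(18, 2), Mul(18, -189)))), Rational(1, 2)) = Pow(Add(6946, Mul(Pow(Add(35721, 72, -756, -3402), -1), Add(-33, 324, -3402))), Rational(1, 2)) = Pow(Add(6946, Mul(Pow(31635, -1), -3111)), Rational(1, 2)) = Pow(Add(6946, Mul(Rational(1, 31635), -3111)), Rational(1, 2)) = Pow(Add(6946, Rational(-1037, 10545)), Rational(1, 2)) = Pow(Rational(73244533, 10545), Rational(1, 2)) = Mul(Rational(1, 10545), Pow(772363600485, Rational(1, 2)))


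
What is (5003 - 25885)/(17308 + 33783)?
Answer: -20882/51091 ≈ -0.40872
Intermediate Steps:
(5003 - 25885)/(17308 + 33783) = -20882/51091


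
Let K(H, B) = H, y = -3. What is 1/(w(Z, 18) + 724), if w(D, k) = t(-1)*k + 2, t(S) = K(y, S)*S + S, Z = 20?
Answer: 1/762 ≈ 0.0013123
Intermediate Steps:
t(S) = -2*S (t(S) = -3*S + S = -2*S)
w(D, k) = 2 + 2*k (w(D, k) = (-2*(-1))*k + 2 = 2*k + 2 = 2 + 2*k)
1/(w(Z, 18) + 724) = 1/((2 + 2*18) + 724) = 1/((2 + 36) + 724) = 1/(38 + 724) = 1/762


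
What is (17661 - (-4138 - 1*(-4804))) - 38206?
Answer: -21211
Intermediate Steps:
(17661 - (-4138 - 1*(-4804))) - 38206 = (17661 - (-4138 + 4804)) - 38206 = (17661 - 1*666) - 38206 = (17661 - 666) - 38206 = 16995 - 38206 = -21211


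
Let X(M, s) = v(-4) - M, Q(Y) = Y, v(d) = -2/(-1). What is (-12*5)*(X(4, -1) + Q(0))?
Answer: 120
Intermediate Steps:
v(d) = 2 (v(d) = -2*(-1) = 2)
X(M, s) = 2 - M
(-12*5)*(X(4, -1) + Q(0)) = (-12*5)*((2 - 1*4) + 0) = -60*((2 - 4) + 0) = -60*(-2 + 0) = -60*(-2) = 120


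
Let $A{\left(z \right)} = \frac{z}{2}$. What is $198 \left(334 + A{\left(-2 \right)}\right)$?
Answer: $65934$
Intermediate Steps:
$A{\left(z \right)} = \frac{z}{2}$ ($A{\left(z \right)} = z \frac{1}{2} = \frac{z}{2}$)
$198 \left(334 + A{\left(-2 \right)}\right) = 198 \left(334 + \frac{1}{2} \left(-2\right)\right) = 198 \left(334 - 1\right) = 198 \cdot 333 = 65934$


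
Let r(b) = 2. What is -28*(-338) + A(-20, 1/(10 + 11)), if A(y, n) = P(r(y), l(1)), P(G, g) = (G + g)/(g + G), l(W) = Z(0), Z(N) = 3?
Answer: 9465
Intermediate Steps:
l(W) = 3
P(G, g) = 1 (P(G, g) = (G + g)/(G + g) = 1)
A(y, n) = 1
-28*(-338) + A(-20, 1/(10 + 11)) = -28*(-338) + 1 = 9464 + 1 = 9465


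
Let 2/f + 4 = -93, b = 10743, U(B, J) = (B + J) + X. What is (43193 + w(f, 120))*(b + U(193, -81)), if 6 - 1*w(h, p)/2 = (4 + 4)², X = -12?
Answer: 467083911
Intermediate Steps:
U(B, J) = -12 + B + J (U(B, J) = (B + J) - 12 = -12 + B + J)
f = -2/97 (f = 2/(-4 - 93) = 2/(-97) = 2*(-1/97) = -2/97 ≈ -0.020619)
w(h, p) = -116 (w(h, p) = 12 - 2*(4 + 4)² = 12 - 2*8² = 12 - 2*64 = 12 - 128 = -116)
(43193 + w(f, 120))*(b + U(193, -81)) = (43193 - 116)*(10743 + (-12 + 193 - 81)) = 43077*(10743 + 100) = 43077*10843 = 467083911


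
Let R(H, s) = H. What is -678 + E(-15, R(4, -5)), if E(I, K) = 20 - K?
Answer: -662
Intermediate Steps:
-678 + E(-15, R(4, -5)) = -678 + (20 - 1*4) = -678 + (20 - 4) = -678 + 16 = -662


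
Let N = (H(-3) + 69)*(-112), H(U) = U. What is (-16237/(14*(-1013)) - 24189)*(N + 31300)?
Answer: -4100606452594/7091 ≈ -5.7828e+8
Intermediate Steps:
N = -7392 (N = (-3 + 69)*(-112) = 66*(-112) = -7392)
(-16237/(14*(-1013)) - 24189)*(N + 31300) = (-16237/(14*(-1013)) - 24189)*(-7392 + 31300) = (-16237/(-14182) - 24189)*23908 = (-16237*(-1/14182) - 24189)*23908 = (16237/14182 - 24189)*23908 = -343032161/14182*23908 = -4100606452594/7091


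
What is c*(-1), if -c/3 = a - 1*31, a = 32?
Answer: 3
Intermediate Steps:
c = -3 (c = -3*(32 - 1*31) = -3*(32 - 31) = -3*1 = -3)
c*(-1) = -3*(-1) = 3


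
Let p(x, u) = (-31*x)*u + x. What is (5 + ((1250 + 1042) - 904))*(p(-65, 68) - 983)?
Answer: 189408996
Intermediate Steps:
p(x, u) = x - 31*u*x (p(x, u) = -31*u*x + x = x - 31*u*x)
(5 + ((1250 + 1042) - 904))*(p(-65, 68) - 983) = (5 + ((1250 + 1042) - 904))*(-65*(1 - 31*68) - 983) = (5 + (2292 - 904))*(-65*(1 - 2108) - 983) = (5 + 1388)*(-65*(-2107) - 983) = 1393*(136955 - 983) = 1393*135972 = 189408996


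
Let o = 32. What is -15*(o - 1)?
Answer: -465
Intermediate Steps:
-15*(o - 1) = -15*(32 - 1) = -15*31 = -465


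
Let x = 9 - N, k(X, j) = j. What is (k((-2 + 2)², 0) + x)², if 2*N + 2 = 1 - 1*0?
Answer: 361/4 ≈ 90.250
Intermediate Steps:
N = -½ (N = -1 + (1 - 1*0)/2 = -1 + (1 + 0)/2 = -1 + (½)*1 = -1 + ½ = -½ ≈ -0.50000)
x = 19/2 (x = 9 - 1*(-½) = 9 + ½ = 19/2 ≈ 9.5000)
(k((-2 + 2)², 0) + x)² = (0 + 19/2)² = (19/2)² = 361/4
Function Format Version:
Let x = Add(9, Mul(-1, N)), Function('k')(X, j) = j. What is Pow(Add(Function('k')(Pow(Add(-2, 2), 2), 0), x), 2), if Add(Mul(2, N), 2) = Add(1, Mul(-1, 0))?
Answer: Rational(361, 4) ≈ 90.250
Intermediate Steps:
N = Rational(-1, 2) (N = Add(-1, Mul(Rational(1, 2), Add(1, Mul(-1, 0)))) = Add(-1, Mul(Rational(1, 2), Add(1, 0))) = Add(-1, Mul(Rational(1, 2), 1)) = Add(-1, Rational(1, 2)) = Rational(-1, 2) ≈ -0.50000)
x = Rational(19, 2) (x = Add(9, Mul(-1, Rational(-1, 2))) = Add(9, Rational(1, 2)) = Rational(19, 2) ≈ 9.5000)
Pow(Add(Function('k')(Pow(Add(-2, 2), 2), 0), x), 2) = Pow(Add(0, Rational(19, 2)), 2) = Pow(Rational(19, 2), 2) = Rational(361, 4)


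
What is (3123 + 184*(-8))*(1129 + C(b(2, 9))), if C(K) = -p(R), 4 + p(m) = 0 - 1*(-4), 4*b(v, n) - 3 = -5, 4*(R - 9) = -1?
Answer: 1863979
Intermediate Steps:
R = 35/4 (R = 9 + (1/4)*(-1) = 9 - 1/4 = 35/4 ≈ 8.7500)
b(v, n) = -1/2 (b(v, n) = 3/4 + (1/4)*(-5) = 3/4 - 5/4 = -1/2)
p(m) = 0 (p(m) = -4 + (0 - 1*(-4)) = -4 + (0 + 4) = -4 + 4 = 0)
C(K) = 0 (C(K) = -1*0 = 0)
(3123 + 184*(-8))*(1129 + C(b(2, 9))) = (3123 + 184*(-8))*(1129 + 0) = (3123 - 1472)*1129 = 1651*1129 = 1863979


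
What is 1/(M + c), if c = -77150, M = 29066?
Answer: -1/48084 ≈ -2.0797e-5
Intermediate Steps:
1/(M + c) = 1/(29066 - 77150) = 1/(-48084) = -1/48084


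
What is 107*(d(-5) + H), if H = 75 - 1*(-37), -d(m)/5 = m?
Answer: 14659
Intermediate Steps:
d(m) = -5*m
H = 112 (H = 75 + 37 = 112)
107*(d(-5) + H) = 107*(-5*(-5) + 112) = 107*(25 + 112) = 107*137 = 14659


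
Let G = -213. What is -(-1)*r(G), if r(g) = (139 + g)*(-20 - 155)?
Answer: 12950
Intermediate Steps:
r(g) = -24325 - 175*g (r(g) = (139 + g)*(-175) = -24325 - 175*g)
-(-1)*r(G) = -(-1)*(-24325 - 175*(-213)) = -(-1)*(-24325 + 37275) = -(-1)*12950 = -1*(-12950) = 12950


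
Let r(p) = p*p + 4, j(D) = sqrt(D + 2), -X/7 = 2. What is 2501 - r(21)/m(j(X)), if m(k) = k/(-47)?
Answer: 2501 - 20915*I*sqrt(3)/6 ≈ 2501.0 - 6037.6*I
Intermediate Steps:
X = -14 (X = -7*2 = -14)
j(D) = sqrt(2 + D)
r(p) = 4 + p**2 (r(p) = p**2 + 4 = 4 + p**2)
m(k) = -k/47 (m(k) = k*(-1/47) = -k/47)
2501 - r(21)/m(j(X)) = 2501 - (4 + 21**2)/((-sqrt(2 - 14)/47)) = 2501 - (4 + 441)/((-2*I*sqrt(3)/47)) = 2501 - 445/((-2*I*sqrt(3)/47)) = 2501 - 445*47*I*sqrt(3)/6 = 2501 - 20915*I*sqrt(3)/6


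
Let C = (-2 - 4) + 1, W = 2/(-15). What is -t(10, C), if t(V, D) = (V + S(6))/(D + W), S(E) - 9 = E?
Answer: 375/77 ≈ 4.8701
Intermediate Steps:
S(E) = 9 + E
W = -2/15 (W = 2*(-1/15) = -2/15 ≈ -0.13333)
C = -5 (C = -6 + 1 = -5)
t(V, D) = (15 + V)/(-2/15 + D) (t(V, D) = (V + (9 + 6))/(D - 2/15) = (V + 15)/(-2/15 + D) = (15 + V)/(-2/15 + D))
-t(10, C) = -15*(15 + 10)/(-2 + 15*(-5)) = -15*25/(-2 - 75) = -15*25/(-77) = -15*(-1)*25/77 = -1*(-375/77) = 375/77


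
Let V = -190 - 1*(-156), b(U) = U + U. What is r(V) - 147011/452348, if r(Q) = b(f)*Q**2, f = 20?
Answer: 20916424509/452348 ≈ 46240.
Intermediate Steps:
b(U) = 2*U
V = -34 (V = -190 + 156 = -34)
r(Q) = 40*Q**2 (r(Q) = (2*20)*Q**2 = 40*Q**2)
r(V) - 147011/452348 = 40*(-34)**2 - 147011/452348 = 40*1156 - 147011/452348 = 46240 - 1*147011/452348 = 46240 - 147011/452348 = 20916424509/452348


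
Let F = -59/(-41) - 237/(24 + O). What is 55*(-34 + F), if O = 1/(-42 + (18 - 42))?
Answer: -151504485/64903 ≈ -2334.3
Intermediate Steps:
O = -1/66 (O = 1/(-42 - 24) = 1/(-66) = -1/66 ≈ -0.015152)
F = -547925/64903 (F = -59/(-41) - 237/(24 - 1/66) = -59*(-1/41) - 237/1583/66 = 59/41 - 237*66/1583 = 59/41 - 15642/1583 = -547925/64903 ≈ -8.4422)
55*(-34 + F) = 55*(-34 - 547925/64903) = 55*(-2754627/64903) = -151504485/64903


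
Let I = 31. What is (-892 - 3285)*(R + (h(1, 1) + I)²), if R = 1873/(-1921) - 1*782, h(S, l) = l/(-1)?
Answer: -939010485/1921 ≈ -4.8881e+5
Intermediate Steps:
h(S, l) = -l (h(S, l) = l*(-1) = -l)
R = -1504095/1921 (R = 1873*(-1/1921) - 782 = -1873/1921 - 782 = -1504095/1921 ≈ -782.97)
(-892 - 3285)*(R + (h(1, 1) + I)²) = (-892 - 3285)*(-1504095/1921 + (-1*1 + 31)²) = -4177*(-1504095/1921 + (-1 + 31)²) = -4177*(-1504095/1921 + 30²) = -4177*(-1504095/1921 + 900) = -4177*224805/1921 = -939010485/1921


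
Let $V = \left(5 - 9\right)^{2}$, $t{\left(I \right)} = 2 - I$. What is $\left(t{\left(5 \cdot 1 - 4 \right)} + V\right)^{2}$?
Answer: $289$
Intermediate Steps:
$V = 16$ ($V = \left(5 - 9\right)^{2} = \left(-4\right)^{2} = 16$)
$\left(t{\left(5 \cdot 1 - 4 \right)} + V\right)^{2} = \left(\left(2 - \left(5 \cdot 1 - 4\right)\right) + 16\right)^{2} = \left(\left(2 - \left(5 - 4\right)\right) + 16\right)^{2} = \left(\left(2 - 1\right) + 16\right)^{2} = \left(1 + 16\right)^{2} = 17^{2} = 289$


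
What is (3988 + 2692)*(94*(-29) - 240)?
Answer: -19812880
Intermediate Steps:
(3988 + 2692)*(94*(-29) - 240) = 6680*(-2726 - 240) = 6680*(-2966) = -19812880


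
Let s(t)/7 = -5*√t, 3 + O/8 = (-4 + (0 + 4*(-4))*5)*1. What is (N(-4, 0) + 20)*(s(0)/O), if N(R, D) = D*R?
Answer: 0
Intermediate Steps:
O = -696 (O = -24 + 8*((-4 + (0 + 4*(-4))*5)*1) = -24 + 8*((-4 + (0 - 16)*5)*1) = -24 + 8*((-4 - 16*5)*1) = -24 + 8*((-4 - 80)*1) = -24 + 8*(-84*1) = -24 + 8*(-84) = -24 - 672 = -696)
s(t) = -35*√t (s(t) = 7*(-5*√t) = -35*√t)
(N(-4, 0) + 20)*(s(0)/O) = (0*(-4) + 20)*(-35*√0/(-696)) = (0 + 20)*(-35*0*(-1/696)) = 20*(0*(-1/696)) = 20*0 = 0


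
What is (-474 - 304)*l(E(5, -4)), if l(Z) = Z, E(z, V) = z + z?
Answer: -7780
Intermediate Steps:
E(z, V) = 2*z
(-474 - 304)*l(E(5, -4)) = (-474 - 304)*(2*5) = -778*10 = -7780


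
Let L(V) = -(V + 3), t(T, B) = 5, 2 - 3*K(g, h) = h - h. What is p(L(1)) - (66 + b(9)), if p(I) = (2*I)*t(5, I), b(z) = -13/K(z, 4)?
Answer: -173/2 ≈ -86.500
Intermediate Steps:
K(g, h) = ⅔ (K(g, h) = ⅔ - (h - h)/3 = ⅔ - ⅓*0 = ⅔ + 0 = ⅔)
b(z) = -39/2 (b(z) = -13/⅔ = -13*3/2 = -39/2)
L(V) = -3 - V (L(V) = -(3 + V) = -3 - V)
p(I) = 10*I (p(I) = (2*I)*5 = 10*I)
p(L(1)) - (66 + b(9)) = 10*(-3 - 1*1) - (66 - 39/2) = 10*(-3 - 1) - 1*93/2 = 10*(-4) - 93/2 = -40 - 93/2 = -173/2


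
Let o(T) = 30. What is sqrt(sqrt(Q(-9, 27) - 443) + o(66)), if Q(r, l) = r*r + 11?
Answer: sqrt(30 + 3*I*sqrt(39)) ≈ 5.7171 + 1.6385*I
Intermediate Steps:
Q(r, l) = 11 + r**2 (Q(r, l) = r**2 + 11 = 11 + r**2)
sqrt(sqrt(Q(-9, 27) - 443) + o(66)) = sqrt(sqrt((11 + (-9)**2) - 443) + 30) = sqrt(sqrt((11 + 81) - 443) + 30) = sqrt(sqrt(92 - 443) + 30) = sqrt(sqrt(-351) + 30) = sqrt(3*I*sqrt(39) + 30) = sqrt(30 + 3*I*sqrt(39))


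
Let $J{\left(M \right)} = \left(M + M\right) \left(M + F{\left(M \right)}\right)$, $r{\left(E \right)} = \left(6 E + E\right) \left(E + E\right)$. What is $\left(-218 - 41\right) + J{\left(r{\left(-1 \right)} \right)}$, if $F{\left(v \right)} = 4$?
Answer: $245$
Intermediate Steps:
$r{\left(E \right)} = 14 E^{2}$ ($r{\left(E \right)} = 7 E 2 E = 14 E^{2}$)
$J{\left(M \right)} = 2 M \left(4 + M\right)$ ($J{\left(M \right)} = \left(M + M\right) \left(M + 4\right) = 2 M \left(4 + M\right)$)
$\left(-218 - 41\right) + J{\left(r{\left(-1 \right)} \right)} = \left(-218 - 41\right) + 2 \cdot 14 \left(-1\right)^{2} \left(4 + 14 \left(-1\right)^{2}\right) = -259 + 2 \cdot 14 \cdot 1 \left(4 + 14 \cdot 1\right) = -259 + 2 \cdot 14 \left(4 + 14\right) = -259 + 2 \cdot 14 \cdot 18 = -259 + 504 = 245$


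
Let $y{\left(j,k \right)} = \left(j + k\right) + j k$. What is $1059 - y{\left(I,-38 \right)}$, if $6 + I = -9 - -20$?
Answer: $1282$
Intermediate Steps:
$I = 5$ ($I = -6 - -11 = -6 + \left(-9 + 20\right) = -6 + 11 = 5$)
$y{\left(j,k \right)} = j + k + j k$
$1059 - y{\left(I,-38 \right)} = 1059 - \left(5 - 38 + 5 \left(-38\right)\right) = 1059 - \left(5 - 38 - 190\right) = 1059 - -223 = 1059 + 223 = 1282$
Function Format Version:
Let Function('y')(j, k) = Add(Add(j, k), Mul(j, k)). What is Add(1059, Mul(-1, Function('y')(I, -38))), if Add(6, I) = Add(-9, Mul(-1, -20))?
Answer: 1282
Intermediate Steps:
I = 5 (I = Add(-6, Add(-9, Mul(-1, -20))) = Add(-6, Add(-9, 20)) = Add(-6, 11) = 5)
Function('y')(j, k) = Add(j, k, Mul(j, k))
Add(1059, Mul(-1, Function('y')(I, -38))) = Add(1059, Mul(-1, Add(5, -38, Mul(5, -38)))) = Add(1059, Mul(-1, Add(5, -38, -190))) = Add(1059, Mul(-1, -223)) = Add(1059, 223) = 1282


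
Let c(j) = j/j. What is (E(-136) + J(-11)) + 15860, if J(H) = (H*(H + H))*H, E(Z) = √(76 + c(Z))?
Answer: 13198 + √77 ≈ 13207.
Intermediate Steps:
c(j) = 1
E(Z) = √77 (E(Z) = √(76 + 1) = √77)
J(H) = 2*H³ (J(H) = (H*(2*H))*H = (2*H²)*H = 2*H³)
(E(-136) + J(-11)) + 15860 = (√77 + 2*(-11)³) + 15860 = (√77 + 2*(-1331)) + 15860 = (√77 - 2662) + 15860 = (-2662 + √77) + 15860 = 13198 + √77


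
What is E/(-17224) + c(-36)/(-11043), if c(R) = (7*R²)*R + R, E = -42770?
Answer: 338786099/10566924 ≈ 32.061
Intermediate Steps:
c(R) = R + 7*R³ (c(R) = 7*R³ + R = R + 7*R³)
E/(-17224) + c(-36)/(-11043) = -42770/(-17224) + (-36 + 7*(-36)³)/(-11043) = -42770*(-1/17224) + (-36 + 7*(-46656))*(-1/11043) = 21385/8612 + (-36 - 326592)*(-1/11043) = 21385/8612 - 326628*(-1/11043) = 21385/8612 + 36292/1227 = 338786099/10566924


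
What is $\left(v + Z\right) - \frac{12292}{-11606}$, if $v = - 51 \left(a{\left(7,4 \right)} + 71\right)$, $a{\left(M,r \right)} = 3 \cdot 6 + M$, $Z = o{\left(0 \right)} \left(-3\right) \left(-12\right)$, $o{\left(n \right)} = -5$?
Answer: $- \frac{4207126}{829} \approx -5074.9$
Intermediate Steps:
$Z = -180$ ($Z = \left(-5\right) \left(-3\right) \left(-12\right) = 15 \left(-12\right) = -180$)
$a{\left(M,r \right)} = 18 + M$
$v = -4896$ ($v = - 51 \left(\left(18 + 7\right) + 71\right) = - 51 \left(25 + 71\right) = \left(-51\right) 96 = -4896$)
$\left(v + Z\right) - \frac{12292}{-11606} = \left(-4896 - 180\right) - \frac{12292}{-11606} = -5076 - - \frac{878}{829} = -5076 + \frac{878}{829} = - \frac{4207126}{829}$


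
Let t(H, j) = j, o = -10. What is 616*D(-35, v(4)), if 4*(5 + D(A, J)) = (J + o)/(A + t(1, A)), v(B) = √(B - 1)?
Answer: -3058 - 11*√3/5 ≈ -3061.8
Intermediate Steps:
v(B) = √(-1 + B)
D(A, J) = -5 + (-10 + J)/(8*A) (D(A, J) = -5 + ((J - 10)/(A + A))/4 = -5 + ((-10 + J)/((2*A)))/4 = -5 + ((-10 + J)*(1/(2*A)))/4 = -5 + ((-10 + J)/(2*A))/4 = -5 + (-10 + J)/(8*A))
616*D(-35, v(4)) = 616*((⅛)*(-10 + √(-1 + 4) - 40*(-35))/(-35)) = 616*((⅛)*(-1/35)*(-10 + √3 + 1400)) = 616*((⅛)*(-1/35)*(1390 + √3)) = 616*(-139/28 - √3/280) = -3058 - 11*√3/5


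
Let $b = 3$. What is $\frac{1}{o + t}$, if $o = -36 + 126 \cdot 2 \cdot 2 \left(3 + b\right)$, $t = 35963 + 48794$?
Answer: $\frac{1}{87745} \approx 1.1397 \cdot 10^{-5}$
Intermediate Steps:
$t = 84757$
$o = 2988$ ($o = -36 + 126 \cdot 2 \cdot 2 \left(3 + 3\right) = -36 + 126 \cdot 4 \cdot 6 = -36 + 126 \cdot 24 = -36 + 3024 = 2988$)
$\frac{1}{o + t} = \frac{1}{2988 + 84757} = \frac{1}{87745}$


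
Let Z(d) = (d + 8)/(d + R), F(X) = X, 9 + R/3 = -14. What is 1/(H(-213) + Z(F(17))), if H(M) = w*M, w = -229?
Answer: 52/2536379 ≈ 2.0502e-5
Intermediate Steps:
R = -69 (R = -27 + 3*(-14) = -27 - 42 = -69)
Z(d) = (8 + d)/(-69 + d) (Z(d) = (d + 8)/(d - 69) = (8 + d)/(-69 + d))
H(M) = -229*M
1/(H(-213) + Z(F(17))) = 1/(-229*(-213) + (8 + 17)/(-69 + 17)) = 1/(48777 + 25/(-52)) = 1/(48777 - 1/52*25) = 1/(48777 - 25/52) = 1/(2536379/52) = 52/2536379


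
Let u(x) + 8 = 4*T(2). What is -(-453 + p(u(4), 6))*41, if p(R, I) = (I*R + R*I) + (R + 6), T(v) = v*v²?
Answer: 5535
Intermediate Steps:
T(v) = v³
u(x) = 24 (u(x) = -8 + 4*2³ = -8 + 4*8 = -8 + 32 = 24)
p(R, I) = 6 + R + 2*I*R (p(R, I) = (I*R + I*R) + (6 + R) = 2*I*R + (6 + R) = 6 + R + 2*I*R)
-(-453 + p(u(4), 6))*41 = -(-453 + (6 + 24 + 2*6*24))*41 = -(-453 + (6 + 24 + 288))*41 = -(-453 + 318)*41 = -(-135)*41 = -1*(-5535) = 5535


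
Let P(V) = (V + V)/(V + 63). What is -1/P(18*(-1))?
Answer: 5/4 ≈ 1.2500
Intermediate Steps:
P(V) = 2*V/(63 + V) (P(V) = (2*V)/(63 + V) = 2*V/(63 + V))
-1/P(18*(-1)) = -1/(2*(18*(-1))/(63 + 18*(-1))) = -1/(2*(-18)/(63 - 18)) = -1/(2*(-18)/45) = -1/(2*(-18)*(1/45)) = -1/(-⅘) = -1*(-5/4) = 5/4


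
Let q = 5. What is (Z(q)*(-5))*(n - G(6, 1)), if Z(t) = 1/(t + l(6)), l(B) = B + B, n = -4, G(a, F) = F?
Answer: 25/17 ≈ 1.4706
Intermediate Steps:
l(B) = 2*B
Z(t) = 1/(12 + t) (Z(t) = 1/(t + 2*6) = 1/(t + 12) = 1/(12 + t))
(Z(q)*(-5))*(n - G(6, 1)) = (-5/(12 + 5))*(-4 - 1*1) = (-5/17)*(-4 - 1) = ((1/17)*(-5))*(-5) = -5/17*(-5) = 25/17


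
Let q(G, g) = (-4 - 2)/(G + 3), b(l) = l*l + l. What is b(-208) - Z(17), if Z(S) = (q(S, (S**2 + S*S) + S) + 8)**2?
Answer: 4299671/100 ≈ 42997.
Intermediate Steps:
b(l) = l + l**2 (b(l) = l**2 + l = l + l**2)
q(G, g) = -6/(3 + G)
Z(S) = (8 - 6/(3 + S))**2 (Z(S) = (-6/(3 + S) + 8)**2 = (8 - 6/(3 + S))**2)
b(-208) - Z(17) = -208*(1 - 208) - (8 - 6/(3 + 17))**2 = -208*(-207) - (8 - 6/20)**2 = 43056 - (8 - 6*1/20)**2 = 43056 - (8 - 3/10)**2 = 43056 - (77/10)**2 = 43056 - 1*5929/100 = 43056 - 5929/100 = 4299671/100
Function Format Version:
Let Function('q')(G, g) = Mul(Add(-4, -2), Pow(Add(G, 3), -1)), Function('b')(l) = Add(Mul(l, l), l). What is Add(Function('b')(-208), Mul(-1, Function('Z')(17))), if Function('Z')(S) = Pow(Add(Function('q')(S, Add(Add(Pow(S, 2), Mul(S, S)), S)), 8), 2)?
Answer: Rational(4299671, 100) ≈ 42997.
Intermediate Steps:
Function('b')(l) = Add(l, Pow(l, 2)) (Function('b')(l) = Add(Pow(l, 2), l) = Add(l, Pow(l, 2)))
Function('q')(G, g) = Mul(-6, Pow(Add(3, G), -1))
Function('Z')(S) = Pow(Add(8, Mul(-6, Pow(Add(3, S), -1))), 2) (Function('Z')(S) = Pow(Add(Mul(-6, Pow(Add(3, S), -1)), 8), 2) = Pow(Add(8, Mul(-6, Pow(Add(3, S), -1))), 2))
Add(Function('b')(-208), Mul(-1, Function('Z')(17))) = Add(Mul(-208, Add(1, -208)), Mul(-1, Pow(Add(8, Mul(-6, Pow(Add(3, 17), -1))), 2))) = Add(Mul(-208, -207), Mul(-1, Pow(Add(8, Mul(-6, Pow(20, -1))), 2))) = Add(43056, Mul(-1, Pow(Add(8, Mul(-6, Rational(1, 20))), 2))) = Add(43056, Mul(-1, Pow(Add(8, Rational(-3, 10)), 2))) = Add(43056, Mul(-1, Pow(Rational(77, 10), 2))) = Add(43056, Mul(-1, Rational(5929, 100))) = Add(43056, Rational(-5929, 100)) = Rational(4299671, 100)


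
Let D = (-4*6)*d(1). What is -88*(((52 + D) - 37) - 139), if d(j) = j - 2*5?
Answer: -8096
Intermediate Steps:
d(j) = -10 + j (d(j) = j - 10 = -10 + j)
D = 216 (D = (-4*6)*(-10 + 1) = -24*(-9) = 216)
-88*(((52 + D) - 37) - 139) = -88*(((52 + 216) - 37) - 139) = -88*((268 - 37) - 139) = -88*(231 - 139) = -88*92 = -8096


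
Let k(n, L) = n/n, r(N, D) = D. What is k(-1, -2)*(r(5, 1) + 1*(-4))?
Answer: -3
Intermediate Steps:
k(n, L) = 1
k(-1, -2)*(r(5, 1) + 1*(-4)) = 1*(1 + 1*(-4)) = 1*(1 - 4) = 1*(-3) = -3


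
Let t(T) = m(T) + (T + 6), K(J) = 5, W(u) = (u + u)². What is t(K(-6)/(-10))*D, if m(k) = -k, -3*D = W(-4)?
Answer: -128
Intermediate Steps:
W(u) = 4*u² (W(u) = (2*u)² = 4*u²)
D = -64/3 (D = -4*(-4)²/3 = -4*16/3 = -⅓*64 = -64/3 ≈ -21.333)
t(T) = 6 (t(T) = -T + (T + 6) = -T + (6 + T) = 6)
t(K(-6)/(-10))*D = 6*(-64/3) = -128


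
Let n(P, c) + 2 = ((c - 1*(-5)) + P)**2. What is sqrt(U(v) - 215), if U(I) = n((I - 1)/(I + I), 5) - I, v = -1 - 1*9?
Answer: I*sqrt(38279)/20 ≈ 9.7825*I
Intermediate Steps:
v = -10 (v = -1 - 9 = -10)
n(P, c) = -2 + (5 + P + c)**2 (n(P, c) = -2 + ((c - 1*(-5)) + P)**2 = -2 + ((c + 5) + P)**2 = -2 + ((5 + c) + P)**2 = -2 + (5 + P + c)**2)
U(I) = -2 + (10 + (-1 + I)/(2*I))**2 - I (U(I) = (-2 + (5 + (I - 1)/(I + I) + 5)**2) - I = (-2 + (5 + (-1 + I)/((2*I)) + 5)**2) - I = (-2 + (5 + (-1 + I)*(1/(2*I)) + 5)**2) - I = (-2 + (5 + (-1 + I)/(2*I) + 5)**2) - I = (-2 + (10 + (-1 + I)/(2*I))**2) - I = -2 + (10 + (-1 + I)/(2*I))**2 - I)
sqrt(U(v) - 215) = sqrt((433/4 - 1*(-10) - 21/2/(-10) + (1/4)/(-10)**2) - 215) = sqrt((433/4 + 10 - 21/2*(-1/10) + (1/4)*(1/100)) - 215) = sqrt((433/4 + 10 + 21/20 + 1/400) - 215) = sqrt(47721/400 - 215) = sqrt(-38279/400) = I*sqrt(38279)/20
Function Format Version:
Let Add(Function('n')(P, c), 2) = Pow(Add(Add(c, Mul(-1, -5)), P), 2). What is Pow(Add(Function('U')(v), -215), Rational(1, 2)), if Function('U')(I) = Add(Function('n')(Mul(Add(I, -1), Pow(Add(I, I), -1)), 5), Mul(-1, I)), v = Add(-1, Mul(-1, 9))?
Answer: Mul(Rational(1, 20), I, Pow(38279, Rational(1, 2))) ≈ Mul(9.7825, I)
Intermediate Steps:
v = -10 (v = Add(-1, -9) = -10)
Function('n')(P, c) = Add(-2, Pow(Add(5, P, c), 2)) (Function('n')(P, c) = Add(-2, Pow(Add(Add(c, Mul(-1, -5)), P), 2)) = Add(-2, Pow(Add(Add(c, 5), P), 2)) = Add(-2, Pow(Add(Add(5, c), P), 2)) = Add(-2, Pow(Add(5, P, c), 2)))
Function('U')(I) = Add(-2, Pow(Add(10, Mul(Rational(1, 2), Pow(I, -1), Add(-1, I))), 2), Mul(-1, I)) (Function('U')(I) = Add(Add(-2, Pow(Add(5, Mul(Add(I, -1), Pow(Add(I, I), -1)), 5), 2)), Mul(-1, I)) = Add(Add(-2, Pow(Add(5, Mul(Add(-1, I), Pow(Mul(2, I), -1)), 5), 2)), Mul(-1, I)) = Add(Add(-2, Pow(Add(5, Mul(Add(-1, I), Mul(Rational(1, 2), Pow(I, -1))), 5), 2)), Mul(-1, I)) = Add(Add(-2, Pow(Add(5, Mul(Rational(1, 2), Pow(I, -1), Add(-1, I)), 5), 2)), Mul(-1, I)) = Add(Add(-2, Pow(Add(10, Mul(Rational(1, 2), Pow(I, -1), Add(-1, I))), 2)), Mul(-1, I)) = Add(-2, Pow(Add(10, Mul(Rational(1, 2), Pow(I, -1), Add(-1, I))), 2), Mul(-1, I)))
Pow(Add(Function('U')(v), -215), Rational(1, 2)) = Pow(Add(Add(Rational(433, 4), Mul(-1, -10), Mul(Rational(-21, 2), Pow(-10, -1)), Mul(Rational(1, 4), Pow(-10, -2))), -215), Rational(1, 2)) = Pow(Add(Add(Rational(433, 4), 10, Mul(Rational(-21, 2), Rational(-1, 10)), Mul(Rational(1, 4), Rational(1, 100))), -215), Rational(1, 2)) = Pow(Add(Add(Rational(433, 4), 10, Rational(21, 20), Rational(1, 400)), -215), Rational(1, 2)) = Pow(Add(Rational(47721, 400), -215), Rational(1, 2)) = Pow(Rational(-38279, 400), Rational(1, 2)) = Mul(Rational(1, 20), I, Pow(38279, Rational(1, 2)))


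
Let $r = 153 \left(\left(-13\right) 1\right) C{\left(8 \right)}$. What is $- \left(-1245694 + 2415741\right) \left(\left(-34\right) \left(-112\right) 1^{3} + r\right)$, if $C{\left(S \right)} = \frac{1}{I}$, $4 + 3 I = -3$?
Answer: $- \frac{38170443281}{7} \approx -5.4529 \cdot 10^{9}$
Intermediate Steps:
$I = - \frac{7}{3}$ ($I = - \frac{4}{3} + \frac{1}{3} \left(-3\right) = - \frac{4}{3} - 1 = - \frac{7}{3} \approx -2.3333$)
$C{\left(S \right)} = - \frac{3}{7}$ ($C{\left(S \right)} = \frac{1}{- \frac{7}{3}} = - \frac{3}{7}$)
$r = \frac{5967}{7}$ ($r = 153 \left(\left(-13\right) 1\right) \left(- \frac{3}{7}\right) = 153 \left(-13\right) \left(- \frac{3}{7}\right) = \left(-1989\right) \left(- \frac{3}{7}\right) = \frac{5967}{7} \approx 852.43$)
$- \left(-1245694 + 2415741\right) \left(\left(-34\right) \left(-112\right) 1^{3} + r\right) = - \left(-1245694 + 2415741\right) \left(\left(-34\right) \left(-112\right) 1^{3} + \frac{5967}{7}\right) = - 1170047 \left(3808 \cdot 1 + \frac{5967}{7}\right) = - 1170047 \left(3808 + \frac{5967}{7}\right) = - \frac{1170047 \cdot 32623}{7} = \left(-1\right) \frac{38170443281}{7} = - \frac{38170443281}{7}$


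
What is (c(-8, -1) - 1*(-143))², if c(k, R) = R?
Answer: 20164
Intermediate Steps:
(c(-8, -1) - 1*(-143))² = (-1 - 1*(-143))² = (-1 + 143)² = 142² = 20164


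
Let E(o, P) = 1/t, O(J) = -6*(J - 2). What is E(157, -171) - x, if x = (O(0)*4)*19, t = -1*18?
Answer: -16417/18 ≈ -912.06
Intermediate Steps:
O(J) = 12 - 6*J (O(J) = -6*(-2 + J) = 12 - 6*J)
t = -18
E(o, P) = -1/18 (E(o, P) = 1/(-18) = -1/18)
x = 912 (x = ((12 - 6*0)*4)*19 = ((12 + 0)*4)*19 = (12*4)*19 = 48*19 = 912)
E(157, -171) - x = -1/18 - 1*912 = -1/18 - 912 = -16417/18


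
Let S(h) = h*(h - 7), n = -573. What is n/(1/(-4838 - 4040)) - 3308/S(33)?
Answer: 2182361672/429 ≈ 5.0871e+6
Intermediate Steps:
S(h) = h*(-7 + h)
n/(1/(-4838 - 4040)) - 3308/S(33) = -573/(1/(-4838 - 4040)) - 3308*1/(33*(-7 + 33)) = -573/(1/(-8878)) - 3308/(33*26) = -573/(-1/8878) - 3308/858 = -573*(-8878) - 3308*1/858 = 5087094 - 1654/429 = 2182361672/429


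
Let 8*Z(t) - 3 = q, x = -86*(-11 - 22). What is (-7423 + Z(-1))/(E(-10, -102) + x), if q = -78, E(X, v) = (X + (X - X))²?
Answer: -59459/23504 ≈ -2.5297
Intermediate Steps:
E(X, v) = X² (E(X, v) = (X + 0)² = X²)
x = 2838 (x = -86*(-33) = 2838)
Z(t) = -75/8 (Z(t) = 3/8 + (⅛)*(-78) = 3/8 - 39/4 = -75/8)
(-7423 + Z(-1))/(E(-10, -102) + x) = (-7423 - 75/8)/((-10)² + 2838) = -59459/(8*(100 + 2838)) = -59459/8/2938 = -59459/8*1/2938 = -59459/23504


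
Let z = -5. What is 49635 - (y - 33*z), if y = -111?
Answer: 49581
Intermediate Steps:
49635 - (y - 33*z) = 49635 - (-111 - 33*(-5)) = 49635 - (-111 + 165) = 49635 - 1*54 = 49635 - 54 = 49581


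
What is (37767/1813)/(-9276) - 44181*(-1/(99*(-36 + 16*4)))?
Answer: 245669421/15415939 ≈ 15.936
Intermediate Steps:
(37767/1813)/(-9276) - 44181*(-1/(99*(-36 + 16*4))) = (37767*(1/1813))*(-1/9276) - 44181*(-1/(99*(-36 + 64))) = (37767/1813)*(-1/9276) - 44181/(28*(-99)) = -12589/5605796 - 44181/(-2772) = -12589/5605796 - 44181*(-1/2772) = -12589/5605796 + 4909/308 = 245669421/15415939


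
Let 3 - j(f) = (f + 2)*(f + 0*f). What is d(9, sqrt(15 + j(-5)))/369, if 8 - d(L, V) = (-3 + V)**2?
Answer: -4/369 + 2*sqrt(3)/123 ≈ 0.017323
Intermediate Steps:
j(f) = 3 - f*(2 + f) (j(f) = 3 - (f + 2)*(f + 0*f) = 3 - (2 + f)*(f + 0) = 3 - (2 + f)*f = 3 - f*(2 + f))
d(L, V) = 8 - (-3 + V)**2
d(9, sqrt(15 + j(-5)))/369 = (8 - (-3 + sqrt(15 + (3 - 1*(-5)**2 - 2*(-5))))**2)/369 = (8 - (-3 + sqrt(15 + (3 - 1*25 + 10)))**2)*(1/369) = (8 - (-3 + sqrt(15 + (3 - 25 + 10)))**2)*(1/369) = (8 - (-3 + sqrt(15 - 12))**2)*(1/369) = (8 - (-3 + sqrt(3))**2)*(1/369) = 8/369 - (-3 + sqrt(3))**2/369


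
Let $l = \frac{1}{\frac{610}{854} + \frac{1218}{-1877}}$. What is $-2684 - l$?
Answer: $- \frac{2318695}{859} \approx -2699.3$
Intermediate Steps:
$l = \frac{13139}{859}$ ($l = \frac{1}{610 \cdot \frac{1}{854} + 1218 \left(- \frac{1}{1877}\right)} = \frac{1}{\frac{5}{7} - \frac{1218}{1877}} = \frac{1}{\frac{859}{13139}} = \frac{13139}{859} \approx 15.296$)
$-2684 - l = -2684 - \frac{13139}{859} = - \frac{2318695}{859}$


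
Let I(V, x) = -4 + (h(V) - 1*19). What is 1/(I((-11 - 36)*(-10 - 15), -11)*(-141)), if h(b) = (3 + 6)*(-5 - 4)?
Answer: 1/14664 ≈ 6.8194e-5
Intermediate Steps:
h(b) = -81 (h(b) = 9*(-9) = -81)
I(V, x) = -104 (I(V, x) = -4 + (-81 - 1*19) = -4 + (-81 - 19) = -4 - 100 = -104)
1/(I((-11 - 36)*(-10 - 15), -11)*(-141)) = 1/(-104*(-141)) = 1/14664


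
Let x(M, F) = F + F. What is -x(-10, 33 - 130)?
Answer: 194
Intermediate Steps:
x(M, F) = 2*F
-x(-10, 33 - 130) = -2*(33 - 130) = -2*(-97) = -1*(-194) = 194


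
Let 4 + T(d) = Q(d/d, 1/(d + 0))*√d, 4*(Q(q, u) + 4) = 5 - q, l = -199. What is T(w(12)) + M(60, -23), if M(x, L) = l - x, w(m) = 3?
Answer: -263 - 3*√3 ≈ -268.20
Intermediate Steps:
Q(q, u) = -11/4 - q/4 (Q(q, u) = -4 + (5 - q)/4 = -4 + (5/4 - q/4) = -11/4 - q/4)
T(d) = -4 - 3*√d (T(d) = -4 + (-11/4 - d/(4*d))*√d = -4 + (-11/4 - ¼*1)*√d = -4 + (-11/4 - ¼)*√d = -4 - 3*√d)
M(x, L) = -199 - x
T(w(12)) + M(60, -23) = (-4 - 3*√3) + (-199 - 1*60) = (-4 - 3*√3) + (-199 - 60) = (-4 - 3*√3) - 259 = -263 - 3*√3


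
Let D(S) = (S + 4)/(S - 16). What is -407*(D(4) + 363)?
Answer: -442409/3 ≈ -1.4747e+5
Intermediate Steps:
D(S) = (4 + S)/(-16 + S)
-407*(D(4) + 363) = -407*((4 + 4)/(-16 + 4) + 363) = -407*(8/(-12) + 363) = -407*(-1/12*8 + 363) = -407*(-⅔ + 363) = -407*1087/3 = -442409/3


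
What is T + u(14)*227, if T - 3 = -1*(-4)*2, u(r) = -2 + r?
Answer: 2735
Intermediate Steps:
T = 11 (T = 3 - 1*(-4)*2 = 3 + 4*2 = 3 + 8 = 11)
T + u(14)*227 = 11 + (-2 + 14)*227 = 11 + 12*227 = 11 + 2724 = 2735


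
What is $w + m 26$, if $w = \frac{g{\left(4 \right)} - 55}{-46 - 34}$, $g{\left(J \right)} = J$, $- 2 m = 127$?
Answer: $- \frac{132029}{80} \approx -1650.4$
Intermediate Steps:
$m = - \frac{127}{2}$ ($m = \left(- \frac{1}{2}\right) 127 = - \frac{127}{2} \approx -63.5$)
$w = \frac{51}{80}$ ($w = \frac{4 - 55}{-46 - 34} = - \frac{51}{-80} = \left(-51\right) \left(- \frac{1}{80}\right) = \frac{51}{80} \approx 0.6375$)
$w + m 26 = \frac{51}{80} - 1651 = - \frac{132029}{80}$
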